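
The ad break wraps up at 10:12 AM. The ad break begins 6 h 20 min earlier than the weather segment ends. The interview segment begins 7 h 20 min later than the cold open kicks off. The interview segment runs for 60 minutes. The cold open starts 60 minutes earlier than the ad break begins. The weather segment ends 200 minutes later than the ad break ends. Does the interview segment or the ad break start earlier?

The weather segment ends at 10:12 AM + 200 min = 1:32 PM.
The ad break starts at 1:32 PM − 380 min = 7:12 AM.
The cold open starts at 7:12 AM − 60 min = 6:12 AM.
The interview segment starts at 6:12 AM + 440 min = 1:32 PM.
The interview segment starts at 1:32 PM and the ad break starts at 7:12 AM, so the ad break is first.

the ad break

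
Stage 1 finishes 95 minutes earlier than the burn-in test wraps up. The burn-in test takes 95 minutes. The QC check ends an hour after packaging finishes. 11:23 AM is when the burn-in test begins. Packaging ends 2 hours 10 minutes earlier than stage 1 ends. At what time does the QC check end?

The burn-in test ends at 11:23 AM + 95 min = 12:58 PM.
Stage 1 ends at 12:58 PM − 95 min = 11:23 AM.
Packaging ends at 11:23 AM − 130 min = 9:13 AM.
The QC check ends at 9:13 AM + 60 min = 10:13 AM.

10:13 AM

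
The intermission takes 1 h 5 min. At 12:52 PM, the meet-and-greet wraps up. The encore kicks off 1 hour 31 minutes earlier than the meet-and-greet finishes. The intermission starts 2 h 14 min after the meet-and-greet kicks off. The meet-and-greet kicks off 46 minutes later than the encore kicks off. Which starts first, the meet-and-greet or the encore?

the encore

The encore starts at 12:52 PM − 91 min = 11:21 AM.
The meet-and-greet starts at 11:21 AM + 46 min = 12:07 PM.
The meet-and-greet starts at 12:07 PM and the encore starts at 11:21 AM, so the encore is first.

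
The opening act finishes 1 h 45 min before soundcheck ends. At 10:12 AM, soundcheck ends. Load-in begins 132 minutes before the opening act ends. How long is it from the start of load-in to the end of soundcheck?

237 minutes

The opening act ends at 10:12 AM − 105 min = 8:27 AM.
Load-in starts at 8:27 AM − 132 min = 6:15 AM.
From 6:15 AM to 10:12 AM is 237 minutes.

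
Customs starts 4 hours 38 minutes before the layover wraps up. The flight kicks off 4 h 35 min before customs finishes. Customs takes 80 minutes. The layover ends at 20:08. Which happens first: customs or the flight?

Customs starts at 20:08 − 278 min = 15:30.
Customs ends at 15:30 + 80 min = 16:50.
The flight starts at 16:50 − 275 min = 12:15.
Customs starts at 15:30 and the flight starts at 12:15, so the flight is first.

the flight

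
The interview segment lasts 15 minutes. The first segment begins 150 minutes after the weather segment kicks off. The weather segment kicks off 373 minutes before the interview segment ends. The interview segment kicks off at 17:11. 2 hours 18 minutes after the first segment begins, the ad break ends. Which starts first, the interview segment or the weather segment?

the weather segment

The interview segment ends at 17:11 + 15 min = 17:26.
The weather segment starts at 17:26 − 373 min = 11:13.
The interview segment starts at 17:11 and the weather segment starts at 11:13, so the weather segment is first.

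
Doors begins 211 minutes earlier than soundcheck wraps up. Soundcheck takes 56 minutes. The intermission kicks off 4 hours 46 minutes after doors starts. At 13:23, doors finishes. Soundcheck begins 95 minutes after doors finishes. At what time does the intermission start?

Soundcheck starts at 13:23 + 95 min = 14:58.
Soundcheck ends at 14:58 + 56 min = 15:54.
Doors starts at 15:54 − 211 min = 12:23.
The intermission starts at 12:23 + 286 min = 17:09.

17:09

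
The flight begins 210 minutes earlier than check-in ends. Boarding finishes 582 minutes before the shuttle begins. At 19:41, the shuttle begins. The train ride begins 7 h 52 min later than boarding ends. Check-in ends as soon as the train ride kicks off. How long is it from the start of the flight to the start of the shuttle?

5 h 20 min

Boarding ends at 19:41 − 582 min = 09:59.
The train ride starts at 09:59 + 472 min = 17:51.
So check-in ends at 17:51.
The flight starts at 17:51 − 210 min = 14:21.
From 14:21 to 19:41 is 5 h 20 min.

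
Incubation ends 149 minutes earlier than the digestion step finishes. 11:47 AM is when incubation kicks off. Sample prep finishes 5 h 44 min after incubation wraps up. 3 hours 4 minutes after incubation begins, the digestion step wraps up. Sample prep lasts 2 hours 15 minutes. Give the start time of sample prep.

The digestion step ends at 11:47 AM + 184 min = 2:51 PM.
Incubation ends at 2:51 PM − 149 min = 12:22 PM.
Sample prep ends at 12:22 PM + 344 min = 6:06 PM.
Sample prep starts at 6:06 PM − 135 min = 3:51 PM.

3:51 PM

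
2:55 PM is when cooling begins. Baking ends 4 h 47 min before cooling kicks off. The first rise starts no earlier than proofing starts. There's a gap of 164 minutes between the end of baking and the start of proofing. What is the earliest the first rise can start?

12:52 PM

Baking ends at 2:55 PM − 287 min = 10:08 AM.
Proofing starts at 10:08 AM + 164 min = 12:52 PM.
The first rise is bounded by proofing, so the earliest it can start is 12:52 PM.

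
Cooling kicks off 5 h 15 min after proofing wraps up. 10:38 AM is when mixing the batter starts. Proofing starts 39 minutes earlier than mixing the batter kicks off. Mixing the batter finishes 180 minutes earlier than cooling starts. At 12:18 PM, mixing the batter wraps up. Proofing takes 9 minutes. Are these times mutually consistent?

Proofing starts at 10:38 AM − 39 min = 9:59 AM.
Proofing ends at 9:59 AM + 9 min = 10:08 AM.
Cooling starts at 10:08 AM + 315 min = 3:23 PM.
Mixing the batter ends at 3:23 PM − 180 min = 12:23 PM.
But mixing the batter is also said to end at 12:18 PM — a 5-minute conflict.

No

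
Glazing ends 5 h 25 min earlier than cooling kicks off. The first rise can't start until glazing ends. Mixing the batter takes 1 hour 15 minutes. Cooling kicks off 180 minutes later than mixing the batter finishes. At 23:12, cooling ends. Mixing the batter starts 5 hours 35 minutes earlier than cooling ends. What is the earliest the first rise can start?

16:27

Mixing the batter starts at 23:12 − 335 min = 17:37.
Mixing the batter ends at 17:37 + 75 min = 18:52.
Cooling starts at 18:52 + 180 min = 21:52.
Glazing ends at 21:52 − 325 min = 16:27.
The first rise is bounded by glazing, so the earliest it can start is 16:27.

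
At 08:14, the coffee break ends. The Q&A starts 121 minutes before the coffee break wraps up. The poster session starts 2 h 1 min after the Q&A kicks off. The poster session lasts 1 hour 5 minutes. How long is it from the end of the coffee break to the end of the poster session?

The Q&A starts at 08:14 − 121 min = 06:13.
The poster session starts at 06:13 + 121 min = 08:14.
The poster session ends at 08:14 + 65 min = 09:19.
From 08:14 to 09:19 is 1 h 5 min.

1 h 5 min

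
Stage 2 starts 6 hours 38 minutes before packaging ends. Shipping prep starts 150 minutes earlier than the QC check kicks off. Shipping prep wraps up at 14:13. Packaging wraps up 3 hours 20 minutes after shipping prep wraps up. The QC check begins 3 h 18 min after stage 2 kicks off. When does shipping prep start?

11:43

Packaging ends at 14:13 + 200 min = 17:33.
Stage 2 starts at 17:33 − 398 min = 10:55.
The QC check starts at 10:55 + 198 min = 14:13.
Shipping prep starts at 14:13 − 150 min = 11:43.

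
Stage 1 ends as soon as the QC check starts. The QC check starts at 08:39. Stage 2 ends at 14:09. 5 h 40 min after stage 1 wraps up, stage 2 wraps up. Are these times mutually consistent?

No

Stage 1 ends at 08:39.
Stage 2 ends at 08:39 + 340 min = 14:19.
But stage 2 is also said to end at 14:09 — a 10-minute conflict.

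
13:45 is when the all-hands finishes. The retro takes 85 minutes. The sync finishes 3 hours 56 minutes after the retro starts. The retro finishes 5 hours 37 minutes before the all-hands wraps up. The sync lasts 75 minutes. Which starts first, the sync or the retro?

The retro ends at 13:45 − 337 min = 08:08.
The retro starts at 08:08 − 85 min = 06:43.
The sync ends at 06:43 + 236 min = 10:39.
The sync starts at 10:39 − 75 min = 09:24.
The sync starts at 09:24 and the retro starts at 06:43, so the retro is first.

the retro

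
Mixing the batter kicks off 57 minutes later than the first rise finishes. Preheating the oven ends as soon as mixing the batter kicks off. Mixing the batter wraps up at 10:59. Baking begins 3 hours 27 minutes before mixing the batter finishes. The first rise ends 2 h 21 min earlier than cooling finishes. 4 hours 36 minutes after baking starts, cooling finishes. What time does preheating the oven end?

Baking starts at 10:59 − 207 min = 07:32.
Cooling ends at 07:32 + 276 min = 12:08.
The first rise ends at 12:08 − 141 min = 09:47.
Mixing the batter starts at 09:47 + 57 min = 10:44.
So preheating the oven ends at 10:44.

10:44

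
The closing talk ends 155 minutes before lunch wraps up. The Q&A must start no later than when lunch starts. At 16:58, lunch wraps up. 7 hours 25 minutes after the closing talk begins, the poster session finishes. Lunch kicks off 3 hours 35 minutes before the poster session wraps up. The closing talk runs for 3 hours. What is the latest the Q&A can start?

15:13

The closing talk ends at 16:58 − 155 min = 14:23.
The closing talk starts at 14:23 − 180 min = 11:23.
The poster session ends at 11:23 + 445 min = 18:48.
Lunch starts at 18:48 − 215 min = 15:13.
The Q&A is bounded by lunch, so the latest it can start is 15:13.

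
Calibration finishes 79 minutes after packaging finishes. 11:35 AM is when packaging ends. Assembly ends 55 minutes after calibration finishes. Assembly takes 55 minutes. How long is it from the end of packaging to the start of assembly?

1 h 19 min

Calibration ends at 11:35 AM + 79 min = 12:54 PM.
Assembly ends at 12:54 PM + 55 min = 1:49 PM.
Assembly starts at 1:49 PM − 55 min = 12:54 PM.
From 11:35 AM to 12:54 PM is 1 h 19 min.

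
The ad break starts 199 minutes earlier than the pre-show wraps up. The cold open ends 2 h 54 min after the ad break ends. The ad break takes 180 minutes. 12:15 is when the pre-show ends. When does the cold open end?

The ad break starts at 12:15 − 199 min = 08:56.
The ad break ends at 08:56 + 180 min = 11:56.
The cold open ends at 11:56 + 174 min = 14:50.

14:50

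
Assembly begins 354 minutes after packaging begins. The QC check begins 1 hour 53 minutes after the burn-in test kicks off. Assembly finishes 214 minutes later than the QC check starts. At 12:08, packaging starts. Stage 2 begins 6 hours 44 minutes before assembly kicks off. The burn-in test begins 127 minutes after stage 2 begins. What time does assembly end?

18:52

Assembly starts at 12:08 + 354 min = 18:02.
Stage 2 starts at 18:02 − 404 min = 11:18.
The burn-in test starts at 11:18 + 127 min = 13:25.
The QC check starts at 13:25 + 113 min = 15:18.
Assembly ends at 15:18 + 214 min = 18:52.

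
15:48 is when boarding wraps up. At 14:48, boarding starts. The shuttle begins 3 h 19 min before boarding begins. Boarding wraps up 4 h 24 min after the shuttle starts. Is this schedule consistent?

The shuttle starts at 14:48 − 199 min = 11:29.
Boarding ends at 11:29 + 264 min = 15:53.
But boarding is also said to end at 15:48 — a 5-minute conflict.

No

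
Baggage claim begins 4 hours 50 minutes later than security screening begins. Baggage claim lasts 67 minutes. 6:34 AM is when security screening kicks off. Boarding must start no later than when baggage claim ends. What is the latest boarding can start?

Baggage claim starts at 6:34 AM + 290 min = 11:24 AM.
Baggage claim ends at 11:24 AM + 67 min = 12:31 PM.
Boarding is bounded by baggage claim, so the latest it can start is 12:31 PM.

12:31 PM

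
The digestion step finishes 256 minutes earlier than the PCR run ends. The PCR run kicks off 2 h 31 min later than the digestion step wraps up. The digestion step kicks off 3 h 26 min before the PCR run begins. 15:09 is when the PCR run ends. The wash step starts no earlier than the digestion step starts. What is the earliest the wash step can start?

The digestion step ends at 15:09 − 256 min = 10:53.
The PCR run starts at 10:53 + 151 min = 13:24.
The digestion step starts at 13:24 − 206 min = 09:58.
The wash step is bounded by the digestion step, so the earliest it can start is 09:58.

09:58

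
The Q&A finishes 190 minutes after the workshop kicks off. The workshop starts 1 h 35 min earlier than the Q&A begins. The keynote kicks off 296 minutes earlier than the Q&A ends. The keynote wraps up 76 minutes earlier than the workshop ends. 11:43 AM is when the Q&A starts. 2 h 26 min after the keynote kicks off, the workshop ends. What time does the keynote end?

The workshop starts at 11:43 AM − 95 min = 10:08 AM.
The Q&A ends at 10:08 AM + 190 min = 1:18 PM.
The keynote starts at 1:18 PM − 296 min = 8:22 AM.
The workshop ends at 8:22 AM + 146 min = 10:48 AM.
The keynote ends at 10:48 AM − 76 min = 9:32 AM.

9:32 AM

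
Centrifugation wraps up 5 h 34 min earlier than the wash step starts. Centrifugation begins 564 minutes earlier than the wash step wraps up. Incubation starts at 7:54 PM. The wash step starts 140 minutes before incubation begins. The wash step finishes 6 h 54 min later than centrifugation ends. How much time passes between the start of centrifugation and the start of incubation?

The wash step starts at 7:54 PM − 140 min = 5:34 PM.
Centrifugation ends at 5:34 PM − 334 min = 12:00 PM.
The wash step ends at 12:00 PM + 414 min = 6:54 PM.
Centrifugation starts at 6:54 PM − 564 min = 9:30 AM.
From 9:30 AM to 7:54 PM is 10 h 24 min.

10 h 24 min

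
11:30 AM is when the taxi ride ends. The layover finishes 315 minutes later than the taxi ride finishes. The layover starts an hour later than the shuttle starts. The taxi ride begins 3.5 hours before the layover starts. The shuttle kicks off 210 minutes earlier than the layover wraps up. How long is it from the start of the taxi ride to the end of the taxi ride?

The layover ends at 11:30 AM + 315 min = 4:45 PM.
The shuttle starts at 4:45 PM − 210 min = 1:15 PM.
The layover starts at 1:15 PM + 60 min = 2:15 PM.
The taxi ride starts at 2:15 PM − 210 min = 10:45 AM.
From 10:45 AM to 11:30 AM is 45 minutes.

45 minutes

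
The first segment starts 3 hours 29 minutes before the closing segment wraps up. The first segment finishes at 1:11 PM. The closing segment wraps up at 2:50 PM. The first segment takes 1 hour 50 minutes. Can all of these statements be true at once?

The first segment starts at 2:50 PM − 209 min = 11:21 AM.
The first segment ends at 11:21 AM + 110 min = 1:11 PM.
That matches the stated 1:11 PM, so the schedule is consistent.

Yes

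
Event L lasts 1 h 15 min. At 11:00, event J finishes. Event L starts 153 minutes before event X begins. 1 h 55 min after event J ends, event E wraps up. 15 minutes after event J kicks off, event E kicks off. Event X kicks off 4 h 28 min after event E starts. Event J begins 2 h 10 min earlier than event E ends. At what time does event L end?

14:10

Event E ends at 11:00 + 115 min = 12:55.
Event J starts at 12:55 − 130 min = 10:45.
Event E starts at 10:45 + 15 min = 11:00.
Event X starts at 11:00 + 268 min = 15:28.
Event L starts at 15:28 − 153 min = 12:55.
Event L ends at 12:55 + 75 min = 14:10.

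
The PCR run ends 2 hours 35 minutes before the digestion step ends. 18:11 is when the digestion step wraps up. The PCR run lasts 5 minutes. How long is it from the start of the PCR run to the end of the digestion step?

The PCR run ends at 18:11 − 155 min = 15:36.
The PCR run starts at 15:36 − 5 min = 15:31.
From 15:31 to 18:11 is 2 hours 40 minutes.

2 hours 40 minutes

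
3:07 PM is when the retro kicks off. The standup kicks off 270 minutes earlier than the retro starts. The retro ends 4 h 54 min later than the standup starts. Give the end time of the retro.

The standup starts at 3:07 PM − 270 min = 10:37 AM.
The retro ends at 10:37 AM + 294 min = 3:31 PM.

3:31 PM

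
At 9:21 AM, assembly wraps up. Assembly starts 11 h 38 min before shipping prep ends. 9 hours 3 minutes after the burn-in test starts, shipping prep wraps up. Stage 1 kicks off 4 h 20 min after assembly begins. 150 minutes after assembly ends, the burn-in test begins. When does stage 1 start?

1:36 PM

The burn-in test starts at 9:21 AM + 150 min = 11:51 AM.
Shipping prep ends at 11:51 AM + 543 min = 8:54 PM.
Assembly starts at 8:54 PM − 698 min = 9:16 AM.
Stage 1 starts at 9:16 AM + 260 min = 1:36 PM.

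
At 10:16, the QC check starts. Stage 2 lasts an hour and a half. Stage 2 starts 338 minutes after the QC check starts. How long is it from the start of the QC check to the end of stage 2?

7 hours 8 minutes

Stage 2 starts at 10:16 + 338 min = 15:54.
Stage 2 ends at 15:54 + 90 min = 17:24.
From 10:16 to 17:24 is 7 hours 8 minutes.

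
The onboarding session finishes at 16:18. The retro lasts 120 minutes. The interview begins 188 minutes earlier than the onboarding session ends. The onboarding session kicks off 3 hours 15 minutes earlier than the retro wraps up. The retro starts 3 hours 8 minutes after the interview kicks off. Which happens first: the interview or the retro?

The interview starts at 16:18 − 188 min = 13:10.
The retro starts at 13:10 + 188 min = 16:18.
The interview starts at 13:10 and the retro starts at 16:18, so the interview is first.

the interview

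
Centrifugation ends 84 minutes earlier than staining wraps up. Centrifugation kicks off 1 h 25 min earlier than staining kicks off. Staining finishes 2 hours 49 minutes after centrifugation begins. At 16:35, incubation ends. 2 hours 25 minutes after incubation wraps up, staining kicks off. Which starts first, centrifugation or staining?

centrifugation

Staining starts at 16:35 + 145 min = 19:00.
Centrifugation starts at 19:00 − 85 min = 17:35.
Centrifugation starts at 17:35 and staining starts at 19:00, so centrifugation is first.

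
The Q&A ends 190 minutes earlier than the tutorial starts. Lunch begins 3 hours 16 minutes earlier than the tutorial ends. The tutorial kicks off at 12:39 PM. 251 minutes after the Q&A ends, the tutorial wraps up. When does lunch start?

The Q&A ends at 12:39 PM − 190 min = 9:29 AM.
The tutorial ends at 9:29 AM + 251 min = 1:40 PM.
Lunch starts at 1:40 PM − 196 min = 10:24 AM.

10:24 AM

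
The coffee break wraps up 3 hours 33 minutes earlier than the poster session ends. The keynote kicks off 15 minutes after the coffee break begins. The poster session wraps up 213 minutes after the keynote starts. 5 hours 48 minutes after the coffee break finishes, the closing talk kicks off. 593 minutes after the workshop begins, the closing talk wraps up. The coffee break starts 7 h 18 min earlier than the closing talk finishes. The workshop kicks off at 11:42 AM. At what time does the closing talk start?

The closing talk ends at 11:42 AM + 593 min = 9:35 PM.
The coffee break starts at 9:35 PM − 438 min = 2:17 PM.
The keynote starts at 2:17 PM + 15 min = 2:32 PM.
The poster session ends at 2:32 PM + 213 min = 6:05 PM.
The coffee break ends at 6:05 PM − 213 min = 2:32 PM.
The closing talk starts at 2:32 PM + 348 min = 8:20 PM.

8:20 PM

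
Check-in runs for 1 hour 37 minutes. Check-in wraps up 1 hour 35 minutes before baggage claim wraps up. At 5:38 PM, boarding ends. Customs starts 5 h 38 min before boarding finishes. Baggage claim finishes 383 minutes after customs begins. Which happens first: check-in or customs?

Customs starts at 5:38 PM − 338 min = 12:00 PM.
Baggage claim ends at 12:00 PM + 383 min = 6:23 PM.
Check-in ends at 6:23 PM − 95 min = 4:48 PM.
Check-in starts at 4:48 PM − 97 min = 3:11 PM.
Check-in starts at 3:11 PM and customs starts at 12:00 PM, so customs is first.

customs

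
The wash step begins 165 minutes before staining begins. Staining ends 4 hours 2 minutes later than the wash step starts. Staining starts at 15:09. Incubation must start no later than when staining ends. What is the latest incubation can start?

16:26

The wash step starts at 15:09 − 165 min = 12:24.
Staining ends at 12:24 + 242 min = 16:26.
Incubation is bounded by staining, so the latest it can start is 16:26.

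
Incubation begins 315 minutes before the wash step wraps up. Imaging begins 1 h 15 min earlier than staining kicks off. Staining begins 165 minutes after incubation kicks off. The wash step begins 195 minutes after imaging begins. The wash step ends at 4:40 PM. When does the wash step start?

Incubation starts at 4:40 PM − 315 min = 11:25 AM.
Staining starts at 11:25 AM + 165 min = 2:10 PM.
Imaging starts at 2:10 PM − 75 min = 12:55 PM.
The wash step starts at 12:55 PM + 195 min = 4:10 PM.

4:10 PM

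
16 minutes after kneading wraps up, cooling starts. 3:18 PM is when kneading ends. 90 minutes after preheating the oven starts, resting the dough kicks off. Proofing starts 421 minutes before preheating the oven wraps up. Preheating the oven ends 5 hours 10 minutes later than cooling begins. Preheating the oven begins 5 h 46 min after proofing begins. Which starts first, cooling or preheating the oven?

Cooling starts at 3:18 PM + 16 min = 3:34 PM.
Preheating the oven ends at 3:34 PM + 310 min = 8:44 PM.
Proofing starts at 8:44 PM − 421 min = 1:43 PM.
Preheating the oven starts at 1:43 PM + 346 min = 7:29 PM.
Cooling starts at 3:34 PM and preheating the oven starts at 7:29 PM, so cooling is first.

cooling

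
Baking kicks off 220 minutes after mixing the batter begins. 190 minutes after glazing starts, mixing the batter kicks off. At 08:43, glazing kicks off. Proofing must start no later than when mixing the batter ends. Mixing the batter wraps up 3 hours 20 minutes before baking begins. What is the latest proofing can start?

12:13

Mixing the batter starts at 08:43 + 190 min = 11:53.
Baking starts at 11:53 + 220 min = 15:33.
Mixing the batter ends at 15:33 − 200 min = 12:13.
Proofing is bounded by mixing the batter, so the latest it can start is 12:13.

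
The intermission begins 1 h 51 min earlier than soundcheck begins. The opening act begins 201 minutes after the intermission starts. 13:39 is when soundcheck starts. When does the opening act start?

The intermission starts at 13:39 − 111 min = 11:48.
The opening act starts at 11:48 + 201 min = 15:09.

15:09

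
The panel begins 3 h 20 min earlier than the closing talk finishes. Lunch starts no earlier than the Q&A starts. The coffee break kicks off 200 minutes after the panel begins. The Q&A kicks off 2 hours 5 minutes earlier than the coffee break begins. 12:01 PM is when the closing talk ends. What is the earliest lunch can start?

9:56 AM

The panel starts at 12:01 PM − 200 min = 8:41 AM.
The coffee break starts at 8:41 AM + 200 min = 12:01 PM.
The Q&A starts at 12:01 PM − 125 min = 9:56 AM.
Lunch is bounded by the Q&A, so the earliest it can start is 9:56 AM.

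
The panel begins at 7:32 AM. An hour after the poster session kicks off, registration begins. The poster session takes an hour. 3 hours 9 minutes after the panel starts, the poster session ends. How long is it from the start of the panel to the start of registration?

189 minutes

The poster session ends at 7:32 AM + 189 min = 10:41 AM.
The poster session starts at 10:41 AM − 60 min = 9:41 AM.
Registration starts at 9:41 AM + 60 min = 10:41 AM.
From 7:32 AM to 10:41 AM is 189 minutes.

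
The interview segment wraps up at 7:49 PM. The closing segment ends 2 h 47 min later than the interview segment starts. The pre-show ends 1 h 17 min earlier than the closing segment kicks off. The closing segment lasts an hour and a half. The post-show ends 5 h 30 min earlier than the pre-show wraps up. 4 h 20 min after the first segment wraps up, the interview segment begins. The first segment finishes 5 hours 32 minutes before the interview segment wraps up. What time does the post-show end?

1:07 PM

The first segment ends at 7:49 PM − 332 min = 2:17 PM.
The interview segment starts at 2:17 PM + 260 min = 6:37 PM.
The closing segment ends at 6:37 PM + 167 min = 9:24 PM.
The closing segment starts at 9:24 PM − 90 min = 7:54 PM.
The pre-show ends at 7:54 PM − 77 min = 6:37 PM.
The post-show ends at 6:37 PM − 330 min = 1:07 PM.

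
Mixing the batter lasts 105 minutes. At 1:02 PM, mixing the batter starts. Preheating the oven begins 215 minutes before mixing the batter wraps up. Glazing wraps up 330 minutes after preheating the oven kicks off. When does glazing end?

4:42 PM

Mixing the batter ends at 1:02 PM + 105 min = 2:47 PM.
Preheating the oven starts at 2:47 PM − 215 min = 11:12 AM.
Glazing ends at 11:12 AM + 330 min = 4:42 PM.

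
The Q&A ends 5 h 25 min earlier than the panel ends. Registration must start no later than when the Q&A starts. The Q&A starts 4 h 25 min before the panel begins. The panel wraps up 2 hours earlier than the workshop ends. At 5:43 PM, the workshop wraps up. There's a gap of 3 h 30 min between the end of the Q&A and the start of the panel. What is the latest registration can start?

The panel ends at 5:43 PM − 120 min = 3:43 PM.
The Q&A ends at 3:43 PM − 325 min = 10:18 AM.
The panel starts at 10:18 AM + 210 min = 1:48 PM.
The Q&A starts at 1:48 PM − 265 min = 9:23 AM.
Registration is bounded by the Q&A, so the latest it can start is 9:23 AM.

9:23 AM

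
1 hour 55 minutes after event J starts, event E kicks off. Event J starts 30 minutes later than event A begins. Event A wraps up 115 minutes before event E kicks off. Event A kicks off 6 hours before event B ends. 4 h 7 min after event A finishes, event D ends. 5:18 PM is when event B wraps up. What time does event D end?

Event A starts at 5:18 PM − 360 min = 11:18 AM.
Event J starts at 11:18 AM + 30 min = 11:48 AM.
Event E starts at 11:48 AM + 115 min = 1:43 PM.
Event A ends at 1:43 PM − 115 min = 11:48 AM.
Event D ends at 11:48 AM + 247 min = 3:55 PM.

3:55 PM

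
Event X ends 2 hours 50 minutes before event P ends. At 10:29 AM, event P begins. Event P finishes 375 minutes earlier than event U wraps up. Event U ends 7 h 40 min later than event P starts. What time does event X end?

9:04 AM

Event U ends at 10:29 AM + 460 min = 6:09 PM.
Event P ends at 6:09 PM − 375 min = 11:54 AM.
Event X ends at 11:54 AM − 170 min = 9:04 AM.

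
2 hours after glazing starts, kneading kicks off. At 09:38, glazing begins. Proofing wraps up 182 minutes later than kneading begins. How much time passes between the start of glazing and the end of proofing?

Kneading starts at 09:38 + 120 min = 11:38.
Proofing ends at 11:38 + 182 min = 14:40.
From 09:38 to 14:40 is 5 hours 2 minutes.

5 hours 2 minutes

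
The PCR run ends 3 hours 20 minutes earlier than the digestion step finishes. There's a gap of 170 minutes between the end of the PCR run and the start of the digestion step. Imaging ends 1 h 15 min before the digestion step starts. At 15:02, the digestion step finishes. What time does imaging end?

The PCR run ends at 15:02 − 200 min = 11:42.
The digestion step starts at 11:42 + 170 min = 14:32.
Imaging ends at 14:32 − 75 min = 13:17.

13:17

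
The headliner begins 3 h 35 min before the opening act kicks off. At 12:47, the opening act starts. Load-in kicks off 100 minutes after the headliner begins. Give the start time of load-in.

10:52

The headliner starts at 12:47 − 215 min = 09:12.
Load-in starts at 09:12 + 100 min = 10:52.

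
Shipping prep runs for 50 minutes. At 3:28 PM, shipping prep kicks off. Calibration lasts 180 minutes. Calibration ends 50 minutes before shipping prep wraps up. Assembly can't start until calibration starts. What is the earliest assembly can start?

12:28 PM

Shipping prep ends at 3:28 PM + 50 min = 4:18 PM.
Calibration ends at 4:18 PM − 50 min = 3:28 PM.
Calibration starts at 3:28 PM − 180 min = 12:28 PM.
Assembly is bounded by calibration, so the earliest it can start is 12:28 PM.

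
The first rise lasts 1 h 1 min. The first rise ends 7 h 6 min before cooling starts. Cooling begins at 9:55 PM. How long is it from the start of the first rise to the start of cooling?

The first rise ends at 9:55 PM − 426 min = 2:49 PM.
The first rise starts at 2:49 PM − 61 min = 1:48 PM.
From 1:48 PM to 9:55 PM is 8 h 7 min.

8 h 7 min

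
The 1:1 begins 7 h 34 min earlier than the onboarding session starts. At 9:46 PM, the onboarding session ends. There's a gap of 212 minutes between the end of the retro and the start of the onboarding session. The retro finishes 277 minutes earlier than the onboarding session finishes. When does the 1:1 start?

1:07 PM

The retro ends at 9:46 PM − 277 min = 5:09 PM.
The onboarding session starts at 5:09 PM + 212 min = 8:41 PM.
The 1:1 starts at 8:41 PM − 454 min = 1:07 PM.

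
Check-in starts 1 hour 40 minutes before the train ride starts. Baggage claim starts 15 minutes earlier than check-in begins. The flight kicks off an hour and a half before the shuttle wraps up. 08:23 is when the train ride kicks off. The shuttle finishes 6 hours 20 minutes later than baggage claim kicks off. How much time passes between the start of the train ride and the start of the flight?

175 minutes

Check-in starts at 08:23 − 100 min = 06:43.
Baggage claim starts at 06:43 − 15 min = 06:28.
The shuttle ends at 06:28 + 380 min = 12:48.
The flight starts at 12:48 − 90 min = 11:18.
From 08:23 to 11:18 is 175 minutes.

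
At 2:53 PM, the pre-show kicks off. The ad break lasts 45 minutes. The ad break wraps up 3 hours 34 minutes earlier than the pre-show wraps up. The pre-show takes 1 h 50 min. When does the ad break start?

The pre-show ends at 2:53 PM + 110 min = 4:43 PM.
The ad break ends at 4:43 PM − 214 min = 1:09 PM.
The ad break starts at 1:09 PM − 45 min = 12:24 PM.

12:24 PM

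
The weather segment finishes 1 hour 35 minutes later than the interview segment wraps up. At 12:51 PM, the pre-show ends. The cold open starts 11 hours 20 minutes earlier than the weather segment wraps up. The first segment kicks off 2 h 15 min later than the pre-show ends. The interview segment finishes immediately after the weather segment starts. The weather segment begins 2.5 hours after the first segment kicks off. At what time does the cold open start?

The first segment starts at 12:51 PM + 135 min = 3:06 PM.
The weather segment starts at 3:06 PM + 150 min = 5:36 PM.
So the interview segment ends at 5:36 PM.
The weather segment ends at 5:36 PM + 95 min = 7:11 PM.
The cold open starts at 7:11 PM − 680 min = 7:51 AM.

7:51 AM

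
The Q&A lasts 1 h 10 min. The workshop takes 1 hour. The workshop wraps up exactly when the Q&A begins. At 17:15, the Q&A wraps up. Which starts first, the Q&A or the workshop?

the workshop

The Q&A starts at 17:15 − 70 min = 16:05.
So the workshop ends at 16:05.
The workshop starts at 16:05 − 60 min = 15:05.
The Q&A starts at 16:05 and the workshop starts at 15:05, so the workshop is first.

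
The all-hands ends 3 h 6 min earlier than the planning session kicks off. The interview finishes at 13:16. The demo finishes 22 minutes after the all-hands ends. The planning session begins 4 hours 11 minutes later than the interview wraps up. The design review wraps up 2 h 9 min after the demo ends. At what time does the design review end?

The planning session starts at 13:16 + 251 min = 17:27.
The all-hands ends at 17:27 − 186 min = 14:21.
The demo ends at 14:21 + 22 min = 14:43.
The design review ends at 14:43 + 129 min = 16:52.

16:52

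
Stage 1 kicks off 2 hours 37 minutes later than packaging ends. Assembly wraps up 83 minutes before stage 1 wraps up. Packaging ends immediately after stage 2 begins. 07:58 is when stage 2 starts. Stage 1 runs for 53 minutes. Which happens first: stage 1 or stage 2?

stage 2

Packaging ends at 07:58.
Stage 1 starts at 07:58 + 157 min = 10:35.
Stage 1 starts at 10:35 and stage 2 starts at 07:58, so stage 2 is first.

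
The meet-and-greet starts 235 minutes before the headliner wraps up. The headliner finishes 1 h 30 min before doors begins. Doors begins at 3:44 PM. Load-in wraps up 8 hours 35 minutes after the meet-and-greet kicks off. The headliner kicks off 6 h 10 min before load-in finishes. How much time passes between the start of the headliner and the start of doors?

180 minutes

The headliner ends at 3:44 PM − 90 min = 2:14 PM.
The meet-and-greet starts at 2:14 PM − 235 min = 10:19 AM.
Load-in ends at 10:19 AM + 515 min = 6:54 PM.
The headliner starts at 6:54 PM − 370 min = 12:44 PM.
From 12:44 PM to 3:44 PM is 180 minutes.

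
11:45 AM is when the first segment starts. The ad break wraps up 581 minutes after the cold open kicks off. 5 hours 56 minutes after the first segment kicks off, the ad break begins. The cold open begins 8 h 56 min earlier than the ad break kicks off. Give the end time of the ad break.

The ad break starts at 11:45 AM + 356 min = 5:41 PM.
The cold open starts at 5:41 PM − 536 min = 8:45 AM.
The ad break ends at 8:45 AM + 581 min = 6:26 PM.

6:26 PM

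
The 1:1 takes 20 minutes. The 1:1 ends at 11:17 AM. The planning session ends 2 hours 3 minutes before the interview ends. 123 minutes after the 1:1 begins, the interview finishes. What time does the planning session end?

The 1:1 starts at 11:17 AM − 20 min = 10:57 AM.
The interview ends at 10:57 AM + 123 min = 1:00 PM.
The planning session ends at 1:00 PM − 123 min = 10:57 AM.

10:57 AM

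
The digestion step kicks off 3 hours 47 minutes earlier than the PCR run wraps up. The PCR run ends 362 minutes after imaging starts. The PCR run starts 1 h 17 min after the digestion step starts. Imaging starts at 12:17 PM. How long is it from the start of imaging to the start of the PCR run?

The PCR run ends at 12:17 PM + 362 min = 6:19 PM.
The digestion step starts at 6:19 PM − 227 min = 2:32 PM.
The PCR run starts at 2:32 PM + 77 min = 3:49 PM.
From 12:17 PM to 3:49 PM is 3 h 32 min.

3 h 32 min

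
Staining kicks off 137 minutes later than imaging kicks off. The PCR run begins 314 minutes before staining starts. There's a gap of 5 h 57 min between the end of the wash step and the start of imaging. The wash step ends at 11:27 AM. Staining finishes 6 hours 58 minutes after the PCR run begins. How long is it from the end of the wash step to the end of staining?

9 hours 58 minutes

Imaging starts at 11:27 AM + 357 min = 5:24 PM.
Staining starts at 5:24 PM + 137 min = 7:41 PM.
The PCR run starts at 7:41 PM − 314 min = 2:27 PM.
Staining ends at 2:27 PM + 418 min = 9:25 PM.
From 11:27 AM to 9:25 PM is 9 hours 58 minutes.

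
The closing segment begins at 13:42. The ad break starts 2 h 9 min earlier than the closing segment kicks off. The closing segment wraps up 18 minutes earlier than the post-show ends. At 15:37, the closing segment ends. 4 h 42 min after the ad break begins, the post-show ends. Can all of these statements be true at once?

No

The ad break starts at 13:42 − 129 min = 11:33.
The post-show ends at 11:33 + 282 min = 16:15.
The closing segment ends at 16:15 − 18 min = 15:57.
But the closing segment is also said to end at 15:37 — a 20-minute conflict.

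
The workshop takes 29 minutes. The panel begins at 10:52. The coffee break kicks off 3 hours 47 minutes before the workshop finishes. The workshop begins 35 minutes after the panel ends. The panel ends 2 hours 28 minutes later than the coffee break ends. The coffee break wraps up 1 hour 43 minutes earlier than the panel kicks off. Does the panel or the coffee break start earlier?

The coffee break ends at 10:52 − 103 min = 09:09.
The panel ends at 09:09 + 148 min = 11:37.
The workshop starts at 11:37 + 35 min = 12:12.
The workshop ends at 12:12 + 29 min = 12:41.
The coffee break starts at 12:41 − 227 min = 08:54.
The panel starts at 10:52 and the coffee break starts at 08:54, so the coffee break is first.

the coffee break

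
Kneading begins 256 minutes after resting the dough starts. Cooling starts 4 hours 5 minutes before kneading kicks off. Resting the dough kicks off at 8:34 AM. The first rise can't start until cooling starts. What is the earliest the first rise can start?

8:45 AM

Kneading starts at 8:34 AM + 256 min = 12:50 PM.
Cooling starts at 12:50 PM − 245 min = 8:45 AM.
The first rise is bounded by cooling, so the earliest it can start is 8:45 AM.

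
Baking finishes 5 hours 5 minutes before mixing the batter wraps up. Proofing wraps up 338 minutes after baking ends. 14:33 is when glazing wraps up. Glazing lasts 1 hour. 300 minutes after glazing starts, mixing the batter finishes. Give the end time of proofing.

19:06

Glazing starts at 14:33 − 60 min = 13:33.
Mixing the batter ends at 13:33 + 300 min = 18:33.
Baking ends at 18:33 − 305 min = 13:28.
Proofing ends at 13:28 + 338 min = 19:06.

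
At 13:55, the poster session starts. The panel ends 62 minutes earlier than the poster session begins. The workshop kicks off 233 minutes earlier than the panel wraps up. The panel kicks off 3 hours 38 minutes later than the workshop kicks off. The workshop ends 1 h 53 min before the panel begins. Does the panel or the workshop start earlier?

the workshop

The panel ends at 13:55 − 62 min = 12:53.
The workshop starts at 12:53 − 233 min = 09:00.
The panel starts at 09:00 + 218 min = 12:38.
The panel starts at 12:38 and the workshop starts at 09:00, so the workshop is first.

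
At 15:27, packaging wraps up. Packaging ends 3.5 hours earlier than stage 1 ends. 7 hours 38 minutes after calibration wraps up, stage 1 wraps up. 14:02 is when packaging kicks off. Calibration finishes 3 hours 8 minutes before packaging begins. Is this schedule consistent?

No

Calibration ends at 14:02 − 188 min = 10:54.
Stage 1 ends at 10:54 + 458 min = 18:32.
Packaging ends at 18:32 − 210 min = 15:02.
But packaging is also said to end at 15:27 — a 25-minute conflict.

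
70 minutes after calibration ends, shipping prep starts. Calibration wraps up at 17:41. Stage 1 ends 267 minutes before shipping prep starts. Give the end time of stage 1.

Shipping prep starts at 17:41 + 70 min = 18:51.
Stage 1 ends at 18:51 − 267 min = 14:24.

14:24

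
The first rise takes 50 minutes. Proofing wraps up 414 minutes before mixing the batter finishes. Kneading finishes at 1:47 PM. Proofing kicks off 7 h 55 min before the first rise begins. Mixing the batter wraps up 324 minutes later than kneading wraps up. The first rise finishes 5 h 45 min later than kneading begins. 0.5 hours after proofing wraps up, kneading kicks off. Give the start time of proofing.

Mixing the batter ends at 1:47 PM + 324 min = 7:11 PM.
Proofing ends at 7:11 PM − 414 min = 12:17 PM.
Kneading starts at 12:17 PM + 30 min = 12:47 PM.
The first rise ends at 12:47 PM + 345 min = 6:32 PM.
The first rise starts at 6:32 PM − 50 min = 5:42 PM.
Proofing starts at 5:42 PM − 475 min = 9:47 AM.

9:47 AM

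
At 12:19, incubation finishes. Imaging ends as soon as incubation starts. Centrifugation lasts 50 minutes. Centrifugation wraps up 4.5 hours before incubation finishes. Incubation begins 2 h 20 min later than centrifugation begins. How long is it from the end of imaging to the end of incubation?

Centrifugation ends at 12:19 − 270 min = 07:49.
Centrifugation starts at 07:49 − 50 min = 06:59.
Incubation starts at 06:59 + 140 min = 09:19.
So imaging ends at 09:19.
From 09:19 to 12:19 is 180 minutes.

180 minutes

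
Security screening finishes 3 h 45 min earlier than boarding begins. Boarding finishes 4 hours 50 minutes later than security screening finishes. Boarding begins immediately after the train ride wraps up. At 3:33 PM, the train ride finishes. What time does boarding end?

4:38 PM

Boarding starts at 3:33 PM.
Security screening ends at 3:33 PM − 225 min = 11:48 AM.
Boarding ends at 11:48 AM + 290 min = 4:38 PM.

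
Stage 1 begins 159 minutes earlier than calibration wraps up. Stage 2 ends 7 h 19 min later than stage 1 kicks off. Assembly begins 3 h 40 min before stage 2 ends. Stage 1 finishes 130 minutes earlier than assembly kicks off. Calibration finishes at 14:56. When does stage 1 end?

13:46

Stage 1 starts at 14:56 − 159 min = 12:17.
Stage 2 ends at 12:17 + 439 min = 19:36.
Assembly starts at 19:36 − 220 min = 15:56.
Stage 1 ends at 15:56 − 130 min = 13:46.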